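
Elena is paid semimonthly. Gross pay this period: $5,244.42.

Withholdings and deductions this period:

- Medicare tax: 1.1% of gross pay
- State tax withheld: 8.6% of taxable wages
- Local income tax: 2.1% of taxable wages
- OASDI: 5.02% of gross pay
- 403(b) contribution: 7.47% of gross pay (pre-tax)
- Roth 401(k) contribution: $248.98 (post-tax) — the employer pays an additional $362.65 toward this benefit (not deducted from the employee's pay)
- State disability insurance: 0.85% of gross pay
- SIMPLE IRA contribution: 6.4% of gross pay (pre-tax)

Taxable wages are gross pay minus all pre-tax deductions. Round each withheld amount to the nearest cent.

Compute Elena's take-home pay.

403(b) contribution: $5,244.42 × 0.0747 = $391.76
SIMPLE IRA contribution: $5,244.42 × 0.064 = $335.64
Pre-tax total = $391.76 + $335.64 = $727.40
Taxable wages = $5,244.42 − $727.40 = $4,517.02
State tax withheld: $4,517.02 × 0.086 = $388.46
Local income tax: $4,517.02 × 0.021 = $94.86
Medicare tax: $5,244.42 × 0.011 = $57.69
State disability insurance: $5,244.42 × 0.0085 = $44.58
OASDI: $5,244.42 × 0.0502 = $263.27
Roth 401(k) contribution: $248.98
(Employer's $362.65 toward Roth 401(k) contribution is not withheld from the employee.)
Total deductions = $391.76 + $335.64 + $388.46 + $94.86 + $57.69 + $44.58 + $263.27 + $248.98 = $1,825.24
Net pay = $5,244.42 − $1,825.24 = $3,419.18

$3,419.18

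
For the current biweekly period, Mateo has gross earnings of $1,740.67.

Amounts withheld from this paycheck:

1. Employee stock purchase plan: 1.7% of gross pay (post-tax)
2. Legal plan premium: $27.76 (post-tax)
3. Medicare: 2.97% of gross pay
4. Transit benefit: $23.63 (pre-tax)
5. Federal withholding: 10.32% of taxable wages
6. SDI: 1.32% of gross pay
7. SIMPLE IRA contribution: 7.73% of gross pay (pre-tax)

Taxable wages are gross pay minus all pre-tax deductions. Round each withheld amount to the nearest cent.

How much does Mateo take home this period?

$1,287.15

Transit benefit: $23.63
SIMPLE IRA contribution: $1,740.67 × 0.0773 = $134.55
Pre-tax total = $23.63 + $134.55 = $158.18
Taxable wages = $1,740.67 − $158.18 = $1,582.49
Federal withholding: $1,582.49 × 0.1032 = $163.31
SDI: $1,740.67 × 0.0132 = $22.98
Medicare: $1,740.67 × 0.0297 = $51.70
Employee stock purchase plan: $1,740.67 × 0.017 = $29.59
Legal plan premium: $27.76
Total deductions = $23.63 + $134.55 + $163.31 + $22.98 + $51.70 + $29.59 + $27.76 = $453.52
Net pay = $1,740.67 − $453.52 = $1,287.15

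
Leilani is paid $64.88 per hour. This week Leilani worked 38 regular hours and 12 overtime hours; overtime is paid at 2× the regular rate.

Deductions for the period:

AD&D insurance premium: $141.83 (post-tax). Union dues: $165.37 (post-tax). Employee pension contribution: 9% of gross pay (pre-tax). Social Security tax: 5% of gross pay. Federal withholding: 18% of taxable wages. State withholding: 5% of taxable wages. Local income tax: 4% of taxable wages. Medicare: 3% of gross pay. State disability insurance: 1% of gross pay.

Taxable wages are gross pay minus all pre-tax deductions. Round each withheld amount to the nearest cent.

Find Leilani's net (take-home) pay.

$2,002.94

Regular pay: 38 × $64.88 = $2,465.44
Overtime pay: 12 × $64.88 × 2 = $1,557.12
Gross pay = $2,465.44 + $1,557.12 = $4,022.56
Employee pension contribution: $4,022.56 × 0.09 = $362.03
Taxable wages = $4,022.56 − $362.03 = $3,660.53
State withholding: $3,660.53 × 0.05 = $183.03
Local income tax: $3,660.53 × 0.04 = $146.42
Federal withholding: $3,660.53 × 0.18 = $658.90
Medicare: $4,022.56 × 0.03 = $120.68
State disability insurance: $4,022.56 × 0.01 = $40.23
Social Security tax: $4,022.56 × 0.05 = $201.13
Union dues: $165.37
AD&D insurance premium: $141.83
Total deductions = $362.03 + $183.03 + $146.42 + $658.90 + $120.68 + $40.23 + $201.13 + $165.37 + $141.83 = $2,019.62
Net pay = $4,022.56 − $2,019.62 = $2,002.94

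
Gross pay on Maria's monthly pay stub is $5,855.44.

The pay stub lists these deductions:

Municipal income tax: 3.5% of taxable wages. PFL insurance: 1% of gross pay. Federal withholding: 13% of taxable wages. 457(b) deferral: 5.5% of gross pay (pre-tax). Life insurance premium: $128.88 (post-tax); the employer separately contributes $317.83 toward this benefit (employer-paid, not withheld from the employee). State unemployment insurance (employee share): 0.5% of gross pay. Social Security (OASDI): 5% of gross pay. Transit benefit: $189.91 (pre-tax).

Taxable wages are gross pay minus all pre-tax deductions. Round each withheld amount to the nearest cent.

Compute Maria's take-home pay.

Transit benefit: $189.91
457(b) deferral: $5,855.44 × 0.055 = $322.05
Pre-tax total = $189.91 + $322.05 = $511.96
Taxable wages = $5,855.44 − $511.96 = $5,343.48
Municipal income tax: $5,343.48 × 0.035 = $187.02
Federal withholding: $5,343.48 × 0.13 = $694.65
Social Security (OASDI): $5,855.44 × 0.05 = $292.77
PFL insurance: $5,855.44 × 0.01 = $58.55
State unemployment insurance (employee share): $5,855.44 × 0.005 = $29.28
Life insurance premium: $128.88
(Employer's $317.83 toward life insurance premium is not withheld from the employee.)
Total deductions = $189.91 + $322.05 + $187.02 + $694.65 + $292.77 + $58.55 + $29.28 + $128.88 = $1,903.11
Net pay = $5,855.44 − $1,903.11 = $3,952.33

$3,952.33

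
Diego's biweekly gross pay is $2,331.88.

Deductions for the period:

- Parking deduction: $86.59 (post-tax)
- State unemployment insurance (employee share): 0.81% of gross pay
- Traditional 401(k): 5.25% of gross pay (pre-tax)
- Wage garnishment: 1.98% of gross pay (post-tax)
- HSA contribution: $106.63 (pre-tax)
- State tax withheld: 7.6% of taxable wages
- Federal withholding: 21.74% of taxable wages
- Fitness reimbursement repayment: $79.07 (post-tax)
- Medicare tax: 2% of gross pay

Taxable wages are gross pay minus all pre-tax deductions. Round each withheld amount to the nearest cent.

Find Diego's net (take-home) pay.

HSA contribution: $106.63
Traditional 401(k): $2,331.88 × 0.0525 = $122.42
Pre-tax total = $106.63 + $122.42 = $229.05
Taxable wages = $2,331.88 − $229.05 = $2,102.83
Federal withholding: $2,102.83 × 0.2174 = $457.16
State tax withheld: $2,102.83 × 0.076 = $159.82
Medicare tax: $2,331.88 × 0.02 = $46.64
State unemployment insurance (employee share): $2,331.88 × 0.0081 = $18.89
Fitness reimbursement repayment: $79.07
Wage garnishment: $2,331.88 × 0.0198 = $46.17
Parking deduction: $86.59
Total deductions = $106.63 + $122.42 + $457.16 + $159.82 + $46.64 + $18.89 + $79.07 + $46.17 + $86.59 = $1,123.39
Net pay = $2,331.88 − $1,123.39 = $1,208.49

$1,208.49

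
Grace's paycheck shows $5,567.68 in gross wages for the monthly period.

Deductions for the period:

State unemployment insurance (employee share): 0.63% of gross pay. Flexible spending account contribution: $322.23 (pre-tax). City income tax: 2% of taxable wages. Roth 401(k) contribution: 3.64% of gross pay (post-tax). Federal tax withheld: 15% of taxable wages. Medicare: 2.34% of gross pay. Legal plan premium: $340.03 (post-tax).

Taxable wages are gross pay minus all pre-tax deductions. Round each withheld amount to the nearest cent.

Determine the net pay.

Flexible spending account contribution: $322.23
Taxable wages = $5,567.68 − $322.23 = $5,245.45
Federal tax withheld: $5,245.45 × 0.15 = $786.82
City income tax: $5,245.45 × 0.02 = $104.91
Medicare: $5,567.68 × 0.0234 = $130.28
State unemployment insurance (employee share): $5,567.68 × 0.0063 = $35.08
Legal plan premium: $340.03
Roth 401(k) contribution: $5,567.68 × 0.0364 = $202.66
Total deductions = $322.23 + $786.82 + $104.91 + $130.28 + $35.08 + $340.03 + $202.66 = $1,922.01
Net pay = $5,567.68 − $1,922.01 = $3,645.67

$3,645.67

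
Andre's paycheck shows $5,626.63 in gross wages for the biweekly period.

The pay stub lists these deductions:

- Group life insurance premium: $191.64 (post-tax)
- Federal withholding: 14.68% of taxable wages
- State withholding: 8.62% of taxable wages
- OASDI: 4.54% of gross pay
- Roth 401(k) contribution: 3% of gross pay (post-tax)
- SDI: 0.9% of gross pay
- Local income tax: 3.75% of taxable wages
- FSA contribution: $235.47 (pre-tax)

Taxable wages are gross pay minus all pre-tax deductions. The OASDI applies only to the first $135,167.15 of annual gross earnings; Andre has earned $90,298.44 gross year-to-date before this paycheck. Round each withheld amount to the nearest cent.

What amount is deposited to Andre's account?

$3,266.32

FSA contribution: $235.47
Taxable wages = $5,626.63 − $235.47 = $5,391.16
State withholding: $5,391.16 × 0.0862 = $464.72
Federal withholding: $5,391.16 × 0.1468 = $791.42
Local income tax: $5,391.16 × 0.0375 = $202.17
SDI: $5,626.63 × 0.009 = $50.64
OASDI: cap not yet reached, full $5,626.63 is subject → $5,626.63 × 0.0454 = $255.45
Roth 401(k) contribution: $5,626.63 × 0.03 = $168.80
Group life insurance premium: $191.64
Total deductions = $235.47 + $464.72 + $791.42 + $202.17 + $50.64 + $255.45 + $168.80 + $191.64 = $2,360.31
Net pay = $5,626.63 − $2,360.31 = $3,266.32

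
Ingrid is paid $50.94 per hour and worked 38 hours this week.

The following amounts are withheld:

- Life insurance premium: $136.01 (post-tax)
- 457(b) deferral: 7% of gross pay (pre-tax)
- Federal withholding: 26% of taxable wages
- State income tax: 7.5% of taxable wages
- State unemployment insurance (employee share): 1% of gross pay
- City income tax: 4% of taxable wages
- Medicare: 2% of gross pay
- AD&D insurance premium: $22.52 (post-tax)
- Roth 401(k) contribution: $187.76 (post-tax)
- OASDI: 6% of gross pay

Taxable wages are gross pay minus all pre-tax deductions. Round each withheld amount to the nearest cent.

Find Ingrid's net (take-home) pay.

Gross pay: 38 × $50.94 = $1935.72
457(b) deferral: $1935.72 × 0.07 = $135.50
Taxable wages = $1935.72 − $135.50 = $1800.22
State income tax: $1800.22 × 0.075 = $135.02
City income tax: $1800.22 × 0.04 = $72.01
Federal withholding: $1800.22 × 0.26 = $468.06
Medicare: $1935.72 × 0.02 = $38.71
OASDI: $1935.72 × 0.06 = $116.14
State unemployment insurance (employee share): $1935.72 × 0.01 = $19.36
Roth 401(k) contribution: $187.76
AD&D insurance premium: $22.52
Life insurance premium: $136.01
Total deductions = $135.50 + $135.02 + $72.01 + $468.06 + $38.71 + $116.14 + $19.36 + $187.76 + $22.52 + $136.01 = $1331.09
Net pay = $1935.72 − $1331.09 = $604.63

$604.63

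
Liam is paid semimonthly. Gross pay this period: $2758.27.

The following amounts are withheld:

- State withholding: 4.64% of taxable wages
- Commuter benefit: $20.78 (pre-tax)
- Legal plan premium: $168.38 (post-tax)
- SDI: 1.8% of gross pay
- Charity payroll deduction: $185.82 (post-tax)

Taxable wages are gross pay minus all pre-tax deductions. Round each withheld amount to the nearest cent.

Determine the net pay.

Commuter benefit: $20.78
Taxable wages = $2758.27 − $20.78 = $2737.49
State withholding: $2737.49 × 0.0464 = $127.02
SDI: $2758.27 × 0.018 = $49.65
Legal plan premium: $168.38
Charity payroll deduction: $185.82
Total deductions = $20.78 + $127.02 + $49.65 + $168.38 + $185.82 = $551.65
Net pay = $2758.27 − $551.65 = $2206.62

$2206.62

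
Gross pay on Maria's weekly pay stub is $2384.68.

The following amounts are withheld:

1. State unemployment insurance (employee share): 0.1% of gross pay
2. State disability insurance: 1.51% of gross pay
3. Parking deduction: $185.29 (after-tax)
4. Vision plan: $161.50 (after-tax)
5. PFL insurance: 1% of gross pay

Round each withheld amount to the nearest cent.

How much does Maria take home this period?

$1975.65

State unemployment insurance (employee share): $2384.68 × 0.001 = $2.38
State disability insurance: $2384.68 × 0.0151 = $36.01
PFL insurance: $2384.68 × 0.01 = $23.85
Vision plan: $161.50
Parking deduction: $185.29
Total deductions = $2.38 + $36.01 + $23.85 + $161.50 + $185.29 = $409.03
Net pay = $2384.68 − $409.03 = $1975.65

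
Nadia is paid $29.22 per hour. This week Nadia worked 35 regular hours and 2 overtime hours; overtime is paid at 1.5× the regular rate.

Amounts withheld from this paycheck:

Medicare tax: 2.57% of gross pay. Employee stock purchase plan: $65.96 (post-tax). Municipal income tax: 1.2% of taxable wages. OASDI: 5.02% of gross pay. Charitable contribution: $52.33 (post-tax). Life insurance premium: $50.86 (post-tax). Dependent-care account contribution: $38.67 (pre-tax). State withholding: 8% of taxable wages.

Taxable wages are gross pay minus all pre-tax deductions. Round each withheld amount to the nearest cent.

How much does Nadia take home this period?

$719.66

Regular pay: 35 × $29.22 = $1022.70
Overtime pay: 2 × $29.22 × 1.5 = $87.66
Gross pay = $1022.70 + $87.66 = $1110.36
Dependent-care account contribution: $38.67
Taxable wages = $1110.36 − $38.67 = $1071.69
State withholding: $1071.69 × 0.08 = $85.74
Municipal income tax: $1071.69 × 0.012 = $12.86
Medicare tax: $1110.36 × 0.0257 = $28.54
OASDI: $1110.36 × 0.0502 = $55.74
Employee stock purchase plan: $65.96
Life insurance premium: $50.86
Charitable contribution: $52.33
Total deductions = $38.67 + $85.74 + $12.86 + $28.54 + $55.74 + $65.96 + $50.86 + $52.33 = $390.70
Net pay = $1110.36 − $390.70 = $719.66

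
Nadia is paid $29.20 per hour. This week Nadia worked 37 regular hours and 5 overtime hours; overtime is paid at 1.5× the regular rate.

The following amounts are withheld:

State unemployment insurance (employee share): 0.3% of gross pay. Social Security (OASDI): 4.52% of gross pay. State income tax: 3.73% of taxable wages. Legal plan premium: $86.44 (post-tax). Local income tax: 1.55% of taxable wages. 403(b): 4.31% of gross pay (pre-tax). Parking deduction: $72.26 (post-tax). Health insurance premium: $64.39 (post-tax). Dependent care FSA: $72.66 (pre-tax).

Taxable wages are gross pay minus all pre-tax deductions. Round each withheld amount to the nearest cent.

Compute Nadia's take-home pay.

$823.20

Regular pay: 37 × $29.20 = $1080.40
Overtime pay: 5 × $29.20 × 1.5 = $219.00
Gross pay = $1080.40 + $219.00 = $1299.40
403(b): $1299.40 × 0.0431 = $56.00
Dependent care FSA: $72.66
Pre-tax total = $56.00 + $72.66 = $128.66
Taxable wages = $1299.40 − $128.66 = $1170.74
Local income tax: $1170.74 × 0.0155 = $18.15
State income tax: $1170.74 × 0.0373 = $43.67
Social Security (OASDI): $1299.40 × 0.0452 = $58.73
State unemployment insurance (employee share): $1299.40 × 0.003 = $3.90
Parking deduction: $72.26
Health insurance premium: $64.39
Legal plan premium: $86.44
Total deductions = $56.00 + $72.66 + $18.15 + $43.67 + $58.73 + $3.90 + $72.26 + $64.39 + $86.44 = $476.20
Net pay = $1299.40 − $476.20 = $823.20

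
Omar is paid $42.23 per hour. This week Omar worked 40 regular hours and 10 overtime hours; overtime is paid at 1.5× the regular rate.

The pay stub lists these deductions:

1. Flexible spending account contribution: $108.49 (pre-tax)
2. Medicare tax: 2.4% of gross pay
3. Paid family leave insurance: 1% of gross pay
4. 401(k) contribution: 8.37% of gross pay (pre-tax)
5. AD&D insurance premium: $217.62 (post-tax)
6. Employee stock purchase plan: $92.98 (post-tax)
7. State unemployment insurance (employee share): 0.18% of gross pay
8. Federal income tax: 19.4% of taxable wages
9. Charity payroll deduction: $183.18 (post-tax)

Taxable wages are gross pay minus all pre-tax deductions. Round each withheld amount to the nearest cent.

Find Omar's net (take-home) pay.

$1050.99

Regular pay: 40 × $42.23 = $1689.20
Overtime pay: 10 × $42.23 × 1.5 = $633.45
Gross pay = $1689.20 + $633.45 = $2322.65
401(k) contribution: $2322.65 × 0.0837 = $194.41
Flexible spending account contribution: $108.49
Pre-tax total = $194.41 + $108.49 = $302.90
Taxable wages = $2322.65 − $302.90 = $2019.75
Federal income tax: $2019.75 × 0.194 = $391.83
Medicare tax: $2322.65 × 0.024 = $55.74
State unemployment insurance (employee share): $2322.65 × 0.0018 = $4.18
Paid family leave insurance: $2322.65 × 0.01 = $23.23
AD&D insurance premium: $217.62
Employee stock purchase plan: $92.98
Charity payroll deduction: $183.18
Total deductions = $194.41 + $108.49 + $391.83 + $55.74 + $4.18 + $23.23 + $217.62 + $92.98 + $183.18 = $1271.66
Net pay = $2322.65 − $1271.66 = $1050.99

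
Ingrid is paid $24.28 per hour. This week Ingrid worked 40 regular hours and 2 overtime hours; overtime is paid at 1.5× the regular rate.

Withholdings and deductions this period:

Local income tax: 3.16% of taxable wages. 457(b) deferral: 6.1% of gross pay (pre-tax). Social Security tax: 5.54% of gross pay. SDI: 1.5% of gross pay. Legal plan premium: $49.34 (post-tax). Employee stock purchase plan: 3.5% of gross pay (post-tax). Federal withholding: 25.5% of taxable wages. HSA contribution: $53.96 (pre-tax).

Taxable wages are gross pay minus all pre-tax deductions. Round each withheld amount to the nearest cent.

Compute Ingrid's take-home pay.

Regular pay: 40 × $24.28 = $971.20
Overtime pay: 2 × $24.28 × 1.5 = $72.84
Gross pay = $971.20 + $72.84 = $1044.04
457(b) deferral: $1044.04 × 0.061 = $63.69
HSA contribution: $53.96
Pre-tax total = $63.69 + $53.96 = $117.65
Taxable wages = $1044.04 − $117.65 = $926.39
Federal withholding: $926.39 × 0.255 = $236.23
Local income tax: $926.39 × 0.0316 = $29.27
Social Security tax: $1044.04 × 0.0554 = $57.84
SDI: $1044.04 × 0.015 = $15.66
Legal plan premium: $49.34
Employee stock purchase plan: $1044.04 × 0.035 = $36.54
Total deductions = $63.69 + $53.96 + $236.23 + $29.27 + $57.84 + $15.66 + $49.34 + $36.54 = $542.53
Net pay = $1044.04 − $542.53 = $501.51

$501.51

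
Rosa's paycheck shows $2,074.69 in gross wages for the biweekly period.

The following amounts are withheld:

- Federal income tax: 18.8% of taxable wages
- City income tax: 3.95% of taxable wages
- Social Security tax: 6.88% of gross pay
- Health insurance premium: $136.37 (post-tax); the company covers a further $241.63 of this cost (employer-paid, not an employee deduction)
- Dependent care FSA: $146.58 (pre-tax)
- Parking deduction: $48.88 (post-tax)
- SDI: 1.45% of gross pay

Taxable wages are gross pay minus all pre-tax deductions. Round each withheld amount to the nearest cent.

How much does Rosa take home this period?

$1,131.40

Dependent care FSA: $146.58
Taxable wages = $2,074.69 − $146.58 = $1,928.11
Federal income tax: $1,928.11 × 0.188 = $362.48
City income tax: $1,928.11 × 0.0395 = $76.16
Social Security tax: $2,074.69 × 0.0688 = $142.74
SDI: $2,074.69 × 0.0145 = $30.08
Parking deduction: $48.88
Health insurance premium: $136.37
(Employer's $241.63 toward health insurance premium is not withheld from the employee.)
Total deductions = $146.58 + $362.48 + $76.16 + $142.74 + $30.08 + $48.88 + $136.37 = $943.29
Net pay = $2,074.69 − $943.29 = $1,131.40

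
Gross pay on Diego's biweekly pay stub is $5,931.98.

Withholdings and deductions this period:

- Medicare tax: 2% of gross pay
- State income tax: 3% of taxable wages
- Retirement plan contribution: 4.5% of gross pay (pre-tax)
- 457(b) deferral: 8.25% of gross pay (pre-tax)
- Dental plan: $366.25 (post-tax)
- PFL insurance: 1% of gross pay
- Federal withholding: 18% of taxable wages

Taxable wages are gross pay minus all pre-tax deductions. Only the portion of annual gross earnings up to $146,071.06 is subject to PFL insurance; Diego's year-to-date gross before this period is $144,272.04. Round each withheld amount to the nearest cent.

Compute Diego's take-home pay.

457(b) deferral: $5,931.98 × 0.0825 = $489.39
Retirement plan contribution: $5,931.98 × 0.045 = $266.94
Pre-tax total = $489.39 + $266.94 = $756.33
Taxable wages = $5,931.98 − $756.33 = $5,175.65
State income tax: $5,175.65 × 0.03 = $155.27
Federal withholding: $5,175.65 × 0.18 = $931.62
Medicare tax: $5,931.98 × 0.02 = $118.64
PFL insurance: only $146,071.06 − $144,272.04 = $1,799.02 of this check is subject → $1,799.02 × 0.01 = $17.99
Dental plan: $366.25
Total deductions = $489.39 + $266.94 + $155.27 + $931.62 + $118.64 + $17.99 + $366.25 = $2,346.10
Net pay = $5,931.98 − $2,346.10 = $3,585.88

$3,585.88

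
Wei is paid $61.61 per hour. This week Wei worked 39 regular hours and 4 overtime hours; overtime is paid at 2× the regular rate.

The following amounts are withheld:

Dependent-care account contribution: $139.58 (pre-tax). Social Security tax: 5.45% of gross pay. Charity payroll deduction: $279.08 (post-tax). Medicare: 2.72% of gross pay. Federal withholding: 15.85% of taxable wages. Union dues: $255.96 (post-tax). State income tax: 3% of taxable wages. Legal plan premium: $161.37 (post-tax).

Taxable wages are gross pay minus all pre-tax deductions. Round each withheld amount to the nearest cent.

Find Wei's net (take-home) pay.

$1303.59

Regular pay: 39 × $61.61 = $2402.79
Overtime pay: 4 × $61.61 × 2 = $492.88
Gross pay = $2402.79 + $492.88 = $2895.67
Dependent-care account contribution: $139.58
Taxable wages = $2895.67 − $139.58 = $2756.09
Federal withholding: $2756.09 × 0.1585 = $436.84
State income tax: $2756.09 × 0.03 = $82.68
Social Security tax: $2895.67 × 0.0545 = $157.81
Medicare: $2895.67 × 0.0272 = $78.76
Union dues: $255.96
Legal plan premium: $161.37
Charity payroll deduction: $279.08
Total deductions = $139.58 + $436.84 + $82.68 + $157.81 + $78.76 + $255.96 + $161.37 + $279.08 = $1592.08
Net pay = $2895.67 − $1592.08 = $1303.59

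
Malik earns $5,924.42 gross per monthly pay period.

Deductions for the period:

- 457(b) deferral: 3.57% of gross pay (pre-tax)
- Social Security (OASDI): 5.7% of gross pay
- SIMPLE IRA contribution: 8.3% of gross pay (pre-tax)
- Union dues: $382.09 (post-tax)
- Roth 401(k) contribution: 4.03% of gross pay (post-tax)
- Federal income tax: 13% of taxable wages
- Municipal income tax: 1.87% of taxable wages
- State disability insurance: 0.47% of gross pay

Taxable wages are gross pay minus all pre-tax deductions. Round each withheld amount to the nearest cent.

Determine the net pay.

$3,458.43

457(b) deferral: $5,924.42 × 0.0357 = $211.50
SIMPLE IRA contribution: $5,924.42 × 0.083 = $491.73
Pre-tax total = $211.50 + $491.73 = $703.23
Taxable wages = $5,924.42 − $703.23 = $5,221.19
Municipal income tax: $5,221.19 × 0.0187 = $97.64
Federal income tax: $5,221.19 × 0.13 = $678.75
State disability insurance: $5,924.42 × 0.0047 = $27.84
Social Security (OASDI): $5,924.42 × 0.057 = $337.69
Union dues: $382.09
Roth 401(k) contribution: $5,924.42 × 0.0403 = $238.75
Total deductions = $211.50 + $491.73 + $97.64 + $678.75 + $27.84 + $337.69 + $382.09 + $238.75 = $2,465.99
Net pay = $5,924.42 − $2,465.99 = $3,458.43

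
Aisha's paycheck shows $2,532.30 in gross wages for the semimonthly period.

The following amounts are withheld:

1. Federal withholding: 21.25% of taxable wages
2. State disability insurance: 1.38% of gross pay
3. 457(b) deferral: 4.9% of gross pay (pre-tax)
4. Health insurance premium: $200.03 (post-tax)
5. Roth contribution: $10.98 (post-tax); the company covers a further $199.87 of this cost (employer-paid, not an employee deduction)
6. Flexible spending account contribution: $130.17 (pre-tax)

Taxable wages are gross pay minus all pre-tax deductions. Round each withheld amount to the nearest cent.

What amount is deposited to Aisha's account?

Flexible spending account contribution: $130.17
457(b) deferral: $2,532.30 × 0.049 = $124.08
Pre-tax total = $130.17 + $124.08 = $254.25
Taxable wages = $2,532.30 − $254.25 = $2,278.05
Federal withholding: $2,278.05 × 0.2125 = $484.09
State disability insurance: $2,532.30 × 0.0138 = $34.95
Health insurance premium: $200.03
Roth contribution: $10.98
(Employer's $199.87 toward Roth contribution is not withheld from the employee.)
Total deductions = $130.17 + $124.08 + $484.09 + $34.95 + $200.03 + $10.98 = $984.30
Net pay = $2,532.30 − $984.30 = $1,548.00

$1,548.00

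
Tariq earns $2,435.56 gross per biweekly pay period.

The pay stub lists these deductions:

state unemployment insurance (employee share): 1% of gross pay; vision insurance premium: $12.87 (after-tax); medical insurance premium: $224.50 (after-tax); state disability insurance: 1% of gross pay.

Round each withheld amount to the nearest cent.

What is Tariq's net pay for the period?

$2,149.47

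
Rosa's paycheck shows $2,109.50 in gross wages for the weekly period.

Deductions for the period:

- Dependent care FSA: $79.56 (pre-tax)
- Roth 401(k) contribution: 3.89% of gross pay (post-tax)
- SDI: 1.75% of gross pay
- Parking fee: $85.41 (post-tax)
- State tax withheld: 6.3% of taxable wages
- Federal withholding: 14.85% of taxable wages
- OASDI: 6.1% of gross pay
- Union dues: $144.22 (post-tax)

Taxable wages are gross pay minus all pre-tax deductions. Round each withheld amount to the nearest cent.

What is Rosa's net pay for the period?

$1,123.31

Dependent care FSA: $79.56
Taxable wages = $2,109.50 − $79.56 = $2,029.94
Federal withholding: $2,029.94 × 0.1485 = $301.45
State tax withheld: $2,029.94 × 0.063 = $127.89
SDI: $2,109.50 × 0.0175 = $36.92
OASDI: $2,109.50 × 0.061 = $128.68
Union dues: $144.22
Roth 401(k) contribution: $2,109.50 × 0.0389 = $82.06
Parking fee: $85.41
Total deductions = $79.56 + $301.45 + $127.89 + $36.92 + $128.68 + $144.22 + $82.06 + $85.41 = $986.19
Net pay = $2,109.50 − $986.19 = $1,123.31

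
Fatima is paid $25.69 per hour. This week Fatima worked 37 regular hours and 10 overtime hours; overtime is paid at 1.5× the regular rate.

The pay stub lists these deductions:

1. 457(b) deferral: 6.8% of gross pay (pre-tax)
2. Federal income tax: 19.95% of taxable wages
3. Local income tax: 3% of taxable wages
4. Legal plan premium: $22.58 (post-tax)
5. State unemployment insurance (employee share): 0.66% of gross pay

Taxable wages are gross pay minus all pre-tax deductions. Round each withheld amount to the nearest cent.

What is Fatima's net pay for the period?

$927.90

Regular pay: 37 × $25.69 = $950.53
Overtime pay: 10 × $25.69 × 1.5 = $385.35
Gross pay = $950.53 + $385.35 = $1,335.88
457(b) deferral: $1,335.88 × 0.068 = $90.84
Taxable wages = $1,335.88 − $90.84 = $1,245.04
Local income tax: $1,245.04 × 0.03 = $37.35
Federal income tax: $1,245.04 × 0.1995 = $248.39
State unemployment insurance (employee share): $1,335.88 × 0.0066 = $8.82
Legal plan premium: $22.58
Total deductions = $90.84 + $37.35 + $248.39 + $8.82 + $22.58 = $407.98
Net pay = $1,335.88 − $407.98 = $927.90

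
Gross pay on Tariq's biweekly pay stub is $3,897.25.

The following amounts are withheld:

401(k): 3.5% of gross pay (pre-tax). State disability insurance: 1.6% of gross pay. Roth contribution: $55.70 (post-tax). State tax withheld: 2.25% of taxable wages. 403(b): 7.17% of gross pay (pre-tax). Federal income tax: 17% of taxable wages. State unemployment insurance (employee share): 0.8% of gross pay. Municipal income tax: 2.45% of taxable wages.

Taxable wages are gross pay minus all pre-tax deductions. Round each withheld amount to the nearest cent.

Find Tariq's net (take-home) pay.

403(b): $3,897.25 × 0.0717 = $279.43
401(k): $3,897.25 × 0.035 = $136.40
Pre-tax total = $279.43 + $136.40 = $415.83
Taxable wages = $3,897.25 − $415.83 = $3,481.42
State tax withheld: $3,481.42 × 0.0225 = $78.33
Municipal income tax: $3,481.42 × 0.0245 = $85.29
Federal income tax: $3,481.42 × 0.17 = $591.84
State disability insurance: $3,897.25 × 0.016 = $62.36
State unemployment insurance (employee share): $3,897.25 × 0.008 = $31.18
Roth contribution: $55.70
Total deductions = $279.43 + $136.40 + $78.33 + $85.29 + $591.84 + $62.36 + $31.18 + $55.70 = $1,320.53
Net pay = $3,897.25 − $1,320.53 = $2,576.72

$2,576.72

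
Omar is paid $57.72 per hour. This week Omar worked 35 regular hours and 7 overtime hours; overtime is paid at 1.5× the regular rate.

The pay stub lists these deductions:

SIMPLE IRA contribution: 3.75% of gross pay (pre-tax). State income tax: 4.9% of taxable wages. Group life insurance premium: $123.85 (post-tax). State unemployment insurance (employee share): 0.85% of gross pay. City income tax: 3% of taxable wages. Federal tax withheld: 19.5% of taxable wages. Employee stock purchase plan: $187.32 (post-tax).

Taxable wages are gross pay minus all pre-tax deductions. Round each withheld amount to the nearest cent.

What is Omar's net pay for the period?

Regular pay: 35 × $57.72 = $2,020.20
Overtime pay: 7 × $57.72 × 1.5 = $606.06
Gross pay = $2,020.20 + $606.06 = $2,626.26
SIMPLE IRA contribution: $2,626.26 × 0.0375 = $98.48
Taxable wages = $2,626.26 − $98.48 = $2,527.78
State income tax: $2,527.78 × 0.049 = $123.86
Federal tax withheld: $2,527.78 × 0.195 = $492.92
City income tax: $2,527.78 × 0.03 = $75.83
State unemployment insurance (employee share): $2,626.26 × 0.0085 = $22.32
Employee stock purchase plan: $187.32
Group life insurance premium: $123.85
Total deductions = $98.48 + $123.86 + $492.92 + $75.83 + $22.32 + $187.32 + $123.85 = $1,124.58
Net pay = $2,626.26 − $1,124.58 = $1,501.68

$1,501.68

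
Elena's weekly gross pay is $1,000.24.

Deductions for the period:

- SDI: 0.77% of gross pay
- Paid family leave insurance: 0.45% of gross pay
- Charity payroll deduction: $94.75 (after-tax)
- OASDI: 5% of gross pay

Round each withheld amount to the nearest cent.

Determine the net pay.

$843.28

Paid family leave insurance: $1,000.24 × 0.0045 = $4.50
SDI: $1,000.24 × 0.0077 = $7.70
OASDI: $1,000.24 × 0.05 = $50.01
Charity payroll deduction: $94.75
Total deductions = $4.50 + $7.70 + $50.01 + $94.75 = $156.96
Net pay = $1,000.24 − $156.96 = $843.28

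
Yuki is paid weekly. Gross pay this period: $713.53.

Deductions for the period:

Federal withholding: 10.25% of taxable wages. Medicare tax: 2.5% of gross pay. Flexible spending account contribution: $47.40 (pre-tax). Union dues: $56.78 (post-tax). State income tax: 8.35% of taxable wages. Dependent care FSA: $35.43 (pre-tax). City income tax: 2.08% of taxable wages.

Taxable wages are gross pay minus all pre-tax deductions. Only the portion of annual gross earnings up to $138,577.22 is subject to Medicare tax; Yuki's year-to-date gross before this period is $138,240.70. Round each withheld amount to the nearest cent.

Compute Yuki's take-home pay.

Dependent care FSA: $35.43
Flexible spending account contribution: $47.40
Pre-tax total = $35.43 + $47.40 = $82.83
Taxable wages = $713.53 − $82.83 = $630.70
State income tax: $630.70 × 0.0835 = $52.66
Federal withholding: $630.70 × 0.1025 = $64.65
City income tax: $630.70 × 0.0208 = $13.12
Medicare tax: only $138,577.22 − $138,240.70 = $336.52 of this check is subject → $336.52 × 0.025 = $8.41
Union dues: $56.78
Total deductions = $35.43 + $47.40 + $52.66 + $64.65 + $13.12 + $8.41 + $56.78 = $278.45
Net pay = $713.53 − $278.45 = $435.08

$435.08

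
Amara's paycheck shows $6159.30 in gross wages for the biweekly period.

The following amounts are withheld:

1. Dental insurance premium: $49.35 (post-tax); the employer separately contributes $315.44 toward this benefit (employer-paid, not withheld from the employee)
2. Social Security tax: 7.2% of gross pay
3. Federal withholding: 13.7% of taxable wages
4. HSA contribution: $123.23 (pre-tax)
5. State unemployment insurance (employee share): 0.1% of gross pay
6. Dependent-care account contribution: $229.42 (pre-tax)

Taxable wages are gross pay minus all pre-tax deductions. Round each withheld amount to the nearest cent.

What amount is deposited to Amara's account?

Dependent-care account contribution: $229.42
HSA contribution: $123.23
Pre-tax total = $229.42 + $123.23 = $352.65
Taxable wages = $6159.30 − $352.65 = $5806.65
Federal withholding: $5806.65 × 0.137 = $795.51
Social Security tax: $6159.30 × 0.072 = $443.47
State unemployment insurance (employee share): $6159.30 × 0.001 = $6.16
Dental insurance premium: $49.35
(Employer's $315.44 toward dental insurance premium is not withheld from the employee.)
Total deductions = $229.42 + $123.23 + $795.51 + $443.47 + $6.16 + $49.35 = $1647.14
Net pay = $6159.30 − $1647.14 = $4512.16

$4512.16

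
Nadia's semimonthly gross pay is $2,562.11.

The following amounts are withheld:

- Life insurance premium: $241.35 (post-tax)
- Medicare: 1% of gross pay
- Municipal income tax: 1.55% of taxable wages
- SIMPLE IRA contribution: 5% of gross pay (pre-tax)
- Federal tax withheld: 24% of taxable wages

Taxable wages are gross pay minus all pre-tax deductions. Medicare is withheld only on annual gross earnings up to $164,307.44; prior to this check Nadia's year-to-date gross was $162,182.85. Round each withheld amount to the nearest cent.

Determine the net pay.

$1,549.51

SIMPLE IRA contribution: $2,562.11 × 0.05 = $128.11
Taxable wages = $2,562.11 − $128.11 = $2,434.00
Municipal income tax: $2,434.00 × 0.0155 = $37.73
Federal tax withheld: $2,434.00 × 0.24 = $584.16
Medicare: only $164,307.44 − $162,182.85 = $2,124.59 of this check is subject → $2,124.59 × 0.01 = $21.25
Life insurance premium: $241.35
Total deductions = $128.11 + $37.73 + $584.16 + $21.25 + $241.35 = $1,012.60
Net pay = $2,562.11 − $1,012.60 = $1,549.51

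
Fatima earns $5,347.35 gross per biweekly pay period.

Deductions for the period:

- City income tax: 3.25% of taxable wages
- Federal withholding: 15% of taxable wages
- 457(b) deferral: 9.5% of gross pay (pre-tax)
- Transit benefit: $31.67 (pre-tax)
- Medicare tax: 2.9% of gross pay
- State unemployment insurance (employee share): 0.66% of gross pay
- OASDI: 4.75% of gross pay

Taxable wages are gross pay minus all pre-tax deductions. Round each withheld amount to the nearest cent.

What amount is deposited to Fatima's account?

$3,485.92

457(b) deferral: $5,347.35 × 0.095 = $508.00
Transit benefit: $31.67
Pre-tax total = $508.00 + $31.67 = $539.67
Taxable wages = $5,347.35 − $539.67 = $4,807.68
Federal withholding: $4,807.68 × 0.15 = $721.15
City income tax: $4,807.68 × 0.0325 = $156.25
State unemployment insurance (employee share): $5,347.35 × 0.0066 = $35.29
OASDI: $5,347.35 × 0.0475 = $254.00
Medicare tax: $5,347.35 × 0.029 = $155.07
Total deductions = $508.00 + $31.67 + $721.15 + $156.25 + $35.29 + $254.00 + $155.07 = $1,861.43
Net pay = $5,347.35 − $1,861.43 = $3,485.92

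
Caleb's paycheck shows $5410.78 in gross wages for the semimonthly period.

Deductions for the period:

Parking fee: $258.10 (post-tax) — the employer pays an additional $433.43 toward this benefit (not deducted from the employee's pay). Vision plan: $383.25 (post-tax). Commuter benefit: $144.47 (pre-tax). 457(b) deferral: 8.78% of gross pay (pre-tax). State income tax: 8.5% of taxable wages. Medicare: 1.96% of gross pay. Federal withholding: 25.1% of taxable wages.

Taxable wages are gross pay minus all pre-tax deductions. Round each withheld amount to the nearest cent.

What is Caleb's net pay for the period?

$2433.98

Commuter benefit: $144.47
457(b) deferral: $5410.78 × 0.0878 = $475.07
Pre-tax total = $144.47 + $475.07 = $619.54
Taxable wages = $5410.78 − $619.54 = $4791.24
State income tax: $4791.24 × 0.085 = $407.26
Federal withholding: $4791.24 × 0.251 = $1202.60
Medicare: $5410.78 × 0.0196 = $106.05
Vision plan: $383.25
Parking fee: $258.10
(Employer's $433.43 toward parking fee is not withheld from the employee.)
Total deductions = $144.47 + $475.07 + $407.26 + $1202.60 + $106.05 + $383.25 + $258.10 = $2976.80
Net pay = $5410.78 − $2976.80 = $2433.98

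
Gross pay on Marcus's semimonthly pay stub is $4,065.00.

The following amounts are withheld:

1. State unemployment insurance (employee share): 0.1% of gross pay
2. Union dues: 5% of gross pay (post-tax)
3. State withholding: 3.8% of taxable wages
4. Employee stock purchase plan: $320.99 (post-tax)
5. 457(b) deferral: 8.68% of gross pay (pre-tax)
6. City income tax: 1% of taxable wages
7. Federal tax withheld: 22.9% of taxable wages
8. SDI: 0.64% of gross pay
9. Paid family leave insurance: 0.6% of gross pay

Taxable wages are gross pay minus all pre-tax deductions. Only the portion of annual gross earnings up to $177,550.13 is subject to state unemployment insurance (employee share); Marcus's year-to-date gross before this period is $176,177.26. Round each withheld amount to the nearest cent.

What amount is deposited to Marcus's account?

$2,107.88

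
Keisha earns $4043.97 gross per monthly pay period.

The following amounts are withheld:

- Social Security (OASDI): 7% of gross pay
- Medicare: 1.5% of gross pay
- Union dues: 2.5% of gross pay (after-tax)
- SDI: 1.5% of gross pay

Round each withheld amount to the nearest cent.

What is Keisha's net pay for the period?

SDI: $4043.97 × 0.015 = $60.66
Medicare: $4043.97 × 0.015 = $60.66
Social Security (OASDI): $4043.97 × 0.07 = $283.08
Union dues: $4043.97 × 0.025 = $101.10
Total deductions = $60.66 + $60.66 + $283.08 + $101.10 = $505.50
Net pay = $4043.97 − $505.50 = $3538.47

$3538.47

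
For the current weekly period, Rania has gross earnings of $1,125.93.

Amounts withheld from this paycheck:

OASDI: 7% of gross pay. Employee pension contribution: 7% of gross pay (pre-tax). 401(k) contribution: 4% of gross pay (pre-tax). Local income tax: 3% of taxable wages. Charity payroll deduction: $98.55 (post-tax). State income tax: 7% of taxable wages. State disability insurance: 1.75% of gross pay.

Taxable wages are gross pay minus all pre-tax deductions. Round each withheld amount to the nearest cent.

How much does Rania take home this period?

401(k) contribution: $1,125.93 × 0.04 = $45.04
Employee pension contribution: $1,125.93 × 0.07 = $78.82
Pre-tax total = $45.04 + $78.82 = $123.86
Taxable wages = $1,125.93 − $123.86 = $1,002.07
Local income tax: $1,002.07 × 0.03 = $30.06
State income tax: $1,002.07 × 0.07 = $70.14
State disability insurance: $1,125.93 × 0.0175 = $19.70
OASDI: $1,125.93 × 0.07 = $78.82
Charity payroll deduction: $98.55
Total deductions = $45.04 + $78.82 + $30.06 + $70.14 + $19.70 + $78.82 + $98.55 = $421.13
Net pay = $1,125.93 − $421.13 = $704.80

$704.80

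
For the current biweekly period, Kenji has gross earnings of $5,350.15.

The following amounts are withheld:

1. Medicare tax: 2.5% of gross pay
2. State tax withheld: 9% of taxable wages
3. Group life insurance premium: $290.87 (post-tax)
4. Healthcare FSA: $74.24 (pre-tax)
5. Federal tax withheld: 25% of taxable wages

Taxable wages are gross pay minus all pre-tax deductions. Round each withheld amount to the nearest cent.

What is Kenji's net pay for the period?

$3,057.48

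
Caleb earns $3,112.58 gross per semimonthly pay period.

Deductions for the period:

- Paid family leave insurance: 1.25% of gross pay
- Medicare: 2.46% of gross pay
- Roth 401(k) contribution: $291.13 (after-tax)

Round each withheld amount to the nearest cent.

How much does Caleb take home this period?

Medicare: $3,112.58 × 0.0246 = $76.57
Paid family leave insurance: $3,112.58 × 0.0125 = $38.91
Roth 401(k) contribution: $291.13
Total deductions = $76.57 + $38.91 + $291.13 = $406.61
Net pay = $3,112.58 − $406.61 = $2,705.97

$2,705.97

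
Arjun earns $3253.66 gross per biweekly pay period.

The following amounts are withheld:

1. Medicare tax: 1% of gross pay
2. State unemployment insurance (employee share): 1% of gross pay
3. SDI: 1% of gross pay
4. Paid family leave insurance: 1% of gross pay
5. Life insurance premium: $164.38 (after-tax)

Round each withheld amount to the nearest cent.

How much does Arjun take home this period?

SDI: $3253.66 × 0.01 = $32.54
Medicare tax: $3253.66 × 0.01 = $32.54
Paid family leave insurance: $3253.66 × 0.01 = $32.54
State unemployment insurance (employee share): $3253.66 × 0.01 = $32.54
Life insurance premium: $164.38
Total deductions = $32.54 + $32.54 + $32.54 + $32.54 + $164.38 = $294.54
Net pay = $3253.66 − $294.54 = $2959.12

$2959.12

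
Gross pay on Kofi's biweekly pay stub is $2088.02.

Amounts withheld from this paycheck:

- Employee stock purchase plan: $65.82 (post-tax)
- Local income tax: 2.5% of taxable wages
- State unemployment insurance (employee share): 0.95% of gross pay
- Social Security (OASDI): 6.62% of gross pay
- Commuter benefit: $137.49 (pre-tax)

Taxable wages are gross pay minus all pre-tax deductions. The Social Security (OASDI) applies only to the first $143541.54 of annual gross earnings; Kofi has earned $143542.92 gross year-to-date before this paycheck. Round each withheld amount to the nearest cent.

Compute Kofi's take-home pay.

$1816.11

Commuter benefit: $137.49
Taxable wages = $2088.02 − $137.49 = $1950.53
Local income tax: $1950.53 × 0.025 = $48.76
State unemployment insurance (employee share): $2088.02 × 0.0095 = $19.84
Social Security (OASDI): annual cap $143541.54 already reached (YTD $143542.92), so $0.00
Employee stock purchase plan: $65.82
Total deductions = $137.49 + $48.76 + $19.84 + $0.00 + $65.82 = $271.91
Net pay = $2088.02 − $271.91 = $1816.11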